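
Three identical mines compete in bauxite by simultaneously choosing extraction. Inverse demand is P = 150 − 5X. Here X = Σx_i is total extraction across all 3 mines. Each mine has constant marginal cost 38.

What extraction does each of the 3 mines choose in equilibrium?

A representative mine's profit is π_i = x_i(150 − 5X) − 38x_i, with X = x_i + Σ_{j≠i} x_j.
First-order condition: 112 − 10x_i − 5Σ_{j≠i} x_j = 0.
In a symmetric equilibrium every mine chooses the same x, so Σ_{j≠i} x_j = 2x. The condition becomes 112 − 20x = 0, giving x = 112/20 = 5.6.

5.6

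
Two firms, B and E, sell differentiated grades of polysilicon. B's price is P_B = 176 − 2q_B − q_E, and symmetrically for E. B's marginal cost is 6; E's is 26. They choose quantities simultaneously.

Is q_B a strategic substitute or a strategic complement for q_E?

strategic substitutes

Firm B's profit: π = q_B(176 − 2q_B − q_E) − 6q_B.
∂π/∂q_B = 170 − 4q_B − q_E = 0 ⇒ q_B = 42.5 − 0.25q_E.
The best-response slope dq_B/dq_E = −0.25 < 0: the reaction function is downward-sloping, so the choices are strategic substitutes.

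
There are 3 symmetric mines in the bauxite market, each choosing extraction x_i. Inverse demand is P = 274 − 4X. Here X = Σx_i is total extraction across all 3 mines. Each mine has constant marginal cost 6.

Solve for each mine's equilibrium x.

A representative mine's profit is π_i = x_i(274 − 4X) − 6x_i, with X = x_i + Σ_{j≠i} x_j.
First-order condition: 268 − 8x_i − 4Σ_{j≠i} x_j = 0.
Imposing symmetry (x_j = x for all j) turns Σ_{j≠i} x_j into 2x, so 268 = 16x and x = 16.75.

16.75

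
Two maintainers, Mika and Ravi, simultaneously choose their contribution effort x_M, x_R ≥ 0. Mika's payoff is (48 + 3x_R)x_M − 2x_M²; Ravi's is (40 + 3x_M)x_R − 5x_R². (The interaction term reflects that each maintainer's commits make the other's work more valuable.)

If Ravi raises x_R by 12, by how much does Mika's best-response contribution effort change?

9

Expanding Mika's payoff: 48x_M + 3x_Rx_M − 2x_M².
∂π/∂x_M = 48 + 3x_R − 4x_M = 0, so x_M = 12 + 0.75x_R.
The reaction-function slope is 0.75, so a 12-unit rise in x_R moves x_M by 0.75 × 12 = 9. Mika's best response rises — the actions are strategic complements.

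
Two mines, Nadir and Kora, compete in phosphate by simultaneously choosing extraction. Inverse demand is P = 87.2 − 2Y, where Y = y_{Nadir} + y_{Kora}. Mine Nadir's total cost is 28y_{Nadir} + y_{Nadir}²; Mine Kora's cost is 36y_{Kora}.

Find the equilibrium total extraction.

Mine Nadir's profit: π = y_{Nadir}(87.2 − 2(y_{Nadir} + y_{Kora})) − 28y_{Nadir} − y_{Nadir}².
∂π/∂y_{Nadir} = 59.2 − 6y_{Nadir} − 2y_{Kora} = 0, so y_{Nadir} = 148/15 − (1/3)y_{Kora}.
For Kora: ∂π/∂y_{Kora} = 51.2 − 4y_{Kora} − 2y_{Nadir} = 0 ⇒ y_{Kora} = 12.8 − 0.5y_{Nadir}.
Plugging y_{Kora} into Nadir's best response: y_{Nadir} = 148/15 − (1/3)(12.8 − 0.5y_{Nadir}) ⇒ (5/6)y_{Nadir} = 5.6, so y_{Nadir} = 6.72.
Then y_{Kora} = 12.8 − 0.5·6.72 = 9.44.
Total extraction: 6.72 + 9.44 = 16.16.

16.16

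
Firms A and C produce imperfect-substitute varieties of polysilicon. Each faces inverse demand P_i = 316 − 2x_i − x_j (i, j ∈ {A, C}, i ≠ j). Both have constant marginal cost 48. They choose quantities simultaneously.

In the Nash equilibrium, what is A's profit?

5745.92

Firm A's profit: π = x_A(316 − 2x_A − x_C) − 48x_A.
∂π/∂x_A = 268 − 4x_A − x_C = 0 ⇒ x_A = 67 − 0.25x_C.
By symmetry x_C = x_A; substituting into the reaction function, 1.25x_A = 67 and x_A = 53.6.
P_A = 316 − 2·53.6 − 53.6 = 155.2.
Profit = (155.2 − 48)·53.6 = 5745.92.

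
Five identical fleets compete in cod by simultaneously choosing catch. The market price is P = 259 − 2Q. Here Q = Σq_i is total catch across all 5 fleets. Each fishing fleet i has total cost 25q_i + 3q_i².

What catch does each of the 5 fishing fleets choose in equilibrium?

A representative fishing fleet's profit is π_i = q_i(259 − 2Q) − 25q_i − 3q_i², with Q = q_i + Σ_{j≠i} q_j.
First-order condition: 234 − 10q_i − 2Σ_{j≠i} q_j = 0.
Imposing symmetry (q_j = q for all j) turns Σ_{j≠i} q_j into 4q, so 234 = 18q and q = 13.

13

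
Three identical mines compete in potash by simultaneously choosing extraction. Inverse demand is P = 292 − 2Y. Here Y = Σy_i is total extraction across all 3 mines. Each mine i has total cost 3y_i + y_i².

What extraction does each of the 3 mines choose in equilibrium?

A representative mine's profit is π_i = y_i(292 − 2Y) − 3y_i − y_i², with Y = y_i + Σ_{j≠i} y_j.
First-order condition: 289 − 6y_i − 2Σ_{j≠i} y_j = 0.
Imposing symmetry (y_j = y for all j) turns Σ_{j≠i} y_j into 2y, so 289 = 10y and y = 28.9.

28.9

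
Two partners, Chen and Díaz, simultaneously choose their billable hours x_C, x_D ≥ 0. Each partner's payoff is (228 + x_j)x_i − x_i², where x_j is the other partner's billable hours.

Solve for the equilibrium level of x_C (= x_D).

228

Chen's payoff is (228 + x_D)x_C − x_C².
∂π/∂x_C = 228 + x_D − 2x_C = 0, so x_C = 114 + 0.5x_D.
The game is symmetric, so in equilibrium x_D = x_C: the reaction function gives 0.5x_C = 114, hence x_C = 228.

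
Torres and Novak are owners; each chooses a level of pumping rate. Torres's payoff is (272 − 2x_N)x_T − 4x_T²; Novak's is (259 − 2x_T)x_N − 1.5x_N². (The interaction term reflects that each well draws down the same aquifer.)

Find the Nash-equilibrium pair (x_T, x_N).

14.9, 76.4

Expanding Torres's payoff: 272x_T − 2x_Nx_T − 4x_T².
∂π/∂x_T = 272 − 2x_N − 8x_T = 0, so x_T = 34 − 0.25x_N.
Likewise for Novak: x_N = 259/3 − (2/3)x_T.
Substituting the second reaction function into the first: x_T = 34 − 0.25(259/3 − (2/3)x_T), which gives (5/6)x_T = 149/12 ⇒ x_T = 14.9.
Then x_N = 259/3 − (2/3)·14.9 = 76.4.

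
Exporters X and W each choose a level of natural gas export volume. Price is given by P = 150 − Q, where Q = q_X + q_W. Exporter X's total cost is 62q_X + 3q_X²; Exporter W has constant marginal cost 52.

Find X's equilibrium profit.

108.16

Exporter X's profit: π = q_X(150 − (q_X + q_W)) − 62q_X − 3q_X².
∂π/∂q_X = 88 − 8q_X − q_W = 0, so q_X = 11 − 0.125q_W.
For W: ∂π/∂q_W = 98 − 2q_W − q_X = 0 ⇒ q_W = 49 − 0.5q_X.
Solving the two reaction functions simultaneously: (1 − (−0.125)(−0.5))q_X = 11 − 0.125·49, so 0.9375q_X = 4.875 and q_X = 5.2.
Then q_W = 49 − 0.5·5.2 = 46.4.
Price P = 150 − 51.6 = 98.4.
X's profit: (98.4 − 62)·5.2 − 3(5.2)² = 108.16.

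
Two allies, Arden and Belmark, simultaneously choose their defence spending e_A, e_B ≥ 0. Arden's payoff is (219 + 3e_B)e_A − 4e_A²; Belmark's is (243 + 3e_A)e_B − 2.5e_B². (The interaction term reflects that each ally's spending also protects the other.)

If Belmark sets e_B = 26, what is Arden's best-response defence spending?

37.125

Expanding Arden's payoff: 219e_A + 3e_Be_A − 4e_A².
∂π/∂e_A = 219 + 3e_B − 8e_A = 0, so e_A = 27.375 + 0.375e_B.
At e_B = 26: e_A = 27.375 + 0.375·26 = 37.125.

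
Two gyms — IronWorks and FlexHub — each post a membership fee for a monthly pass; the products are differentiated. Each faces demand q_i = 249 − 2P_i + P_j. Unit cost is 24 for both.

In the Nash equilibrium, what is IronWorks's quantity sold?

150

IronWorks's profit: π = (P_{IronWorks} − 24)(249 − 2P_{IronWorks} + P_{FlexHub}).
∂π/∂P_{IronWorks} = 297 − 4P_{IronWorks} + P_{FlexHub} = 0 ⇒ P_{IronWorks} = 74.25 + 0.25P_{FlexHub}.
The game is symmetric, so in equilibrium P_{FlexHub} = P_{IronWorks}: the reaction function gives 0.75P_{IronWorks} = 74.25, hence P_{IronWorks} = 99.
q_{IronWorks} = 249 − 2·99 + 99 = 150.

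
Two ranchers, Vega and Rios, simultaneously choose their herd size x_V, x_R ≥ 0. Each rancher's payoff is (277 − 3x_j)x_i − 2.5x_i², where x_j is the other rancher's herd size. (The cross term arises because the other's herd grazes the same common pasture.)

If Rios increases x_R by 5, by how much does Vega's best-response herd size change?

-3

Vega's payoff is (277 − 3x_R)x_V − 2.5x_V².
∂π/∂x_V = 277 − 3x_R − 5x_V = 0, so x_V = 55.4 − 0.6x_R.
The reaction-function slope is −0.6, so a 5-unit rise in x_R moves x_V by −0.6 × 5 = −3. Vega's best response falls — the actions are strategic substitutes.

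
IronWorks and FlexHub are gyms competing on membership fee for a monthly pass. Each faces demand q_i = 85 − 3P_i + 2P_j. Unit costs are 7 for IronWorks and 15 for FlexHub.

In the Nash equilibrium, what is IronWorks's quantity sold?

63

IronWorks's profit: π = (P_{IronWorks} − 7)(85 − 3P_{IronWorks} + 2P_{FlexHub}).
∂π/∂P_{IronWorks} = 106 − 6P_{IronWorks} + 2P_{FlexHub} = 0 ⇒ P_{IronWorks} = 53/3 + (1/3)P_{FlexHub}.
Similarly P_{FlexHub} = 65/3 + (1/3)P_{IronWorks}.
Solving the two reaction functions simultaneously: (1 − (1/3)(1/3))P_{IronWorks} = 53/3 + (1/3)·(65/3), so (8/9)P_{IronWorks} = 224/9 and P_{IronWorks} = 28.
Then P_{FlexHub} = 65/3 + (1/3)·28 = 31.
q_{IronWorks} = 85 − 3·28 + 2·31 = 63.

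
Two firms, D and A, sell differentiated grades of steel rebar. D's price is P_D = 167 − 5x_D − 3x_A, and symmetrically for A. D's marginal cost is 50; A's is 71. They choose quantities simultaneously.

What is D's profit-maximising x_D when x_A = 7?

Firm D's profit: π = x_D(167 − 5x_D − 3x_A) − 50x_D.
∂π/∂x_D = 117 − 10x_D − 3x_A = 0 ⇒ x_D = 11.7 − 0.3x_A.
At x_A = 7: x_D = 11.7 − 0.3·7 = 9.6.

9.6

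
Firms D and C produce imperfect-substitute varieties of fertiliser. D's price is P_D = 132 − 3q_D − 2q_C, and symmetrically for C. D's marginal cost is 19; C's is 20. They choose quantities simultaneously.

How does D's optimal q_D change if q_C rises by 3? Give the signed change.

Firm D's profit: π = q_D(132 − 3q_D − 2q_C) − 19q_D.
∂π/∂q_D = 113 − 6q_D − 2q_C = 0 ⇒ q_D = 113/6 − (1/3)q_C.
The reaction-function slope is −1/3, so a 3-unit rise in q_C moves q_D by −1/3 × 3 = −1. D's best response falls — the actions are strategic substitutes.

-1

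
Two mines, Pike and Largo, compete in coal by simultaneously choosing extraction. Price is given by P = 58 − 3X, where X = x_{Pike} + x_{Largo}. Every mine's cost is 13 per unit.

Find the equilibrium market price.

Mine Pike's profit: π = x_{Pike}(58 − 3(x_{Pike} + x_{Largo})) − 13x_{Pike}.
∂π/∂x_{Pike} = 45 − 6x_{Pike} − 3x_{Largo} = 0, so x_{Pike} = 7.5 − 0.5x_{Largo}.
By symmetry x_{Largo} = x_{Pike}; substituting into the reaction function, 1.5x_{Pike} = 7.5 and x_{Pike} = 5.
Equilibrium price: P = 58 − 3·10 = 28.

28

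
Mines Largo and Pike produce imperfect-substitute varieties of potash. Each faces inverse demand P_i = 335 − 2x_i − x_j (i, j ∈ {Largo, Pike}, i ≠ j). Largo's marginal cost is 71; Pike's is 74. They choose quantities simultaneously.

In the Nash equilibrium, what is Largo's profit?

Mine Largo's profit: π = x_{Largo}(335 − 2x_{Largo} − x_{Pike}) − 71x_{Largo}.
∂π/∂x_{Largo} = 264 − 4x_{Largo} − x_{Pike} = 0 ⇒ x_{Largo} = 66 − 0.25x_{Pike}.
Similarly x_{Pike} = 65.25 − 0.25x_{Largo}.
Plugging x_{Pike} into Largo's best response: x_{Largo} = 66 − 0.25(65.25 − 0.25x_{Largo}) ⇒ 0.9375x_{Largo} = 49.6875, so x_{Largo} = 53.
Then x_{Pike} = 65.25 − 0.25·53 = 52.
P_{Largo} = 335 − 2·53 − 52 = 177.
Profit = (177 − 71)·53 = 5618.

5618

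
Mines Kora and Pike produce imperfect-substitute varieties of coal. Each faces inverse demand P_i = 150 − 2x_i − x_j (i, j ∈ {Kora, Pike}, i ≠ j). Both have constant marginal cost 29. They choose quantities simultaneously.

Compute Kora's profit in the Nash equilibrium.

Mine Kora's profit: π = x_{Kora}(150 − 2x_{Kora} − x_{Pike}) − 29x_{Kora}.
∂π/∂x_{Kora} = 121 − 4x_{Kora} − x_{Pike} = 0 ⇒ x_{Kora} = 30.25 − 0.25x_{Pike}.
By symmetry x_{Pike} = x_{Kora}; substituting into the reaction function, 1.25x_{Kora} = 30.25 and x_{Kora} = 24.2.
P_{Kora} = 150 − 2·24.2 − 24.2 = 77.4.
Profit = (77.4 − 29)·24.2 = 1171.28.

1171.28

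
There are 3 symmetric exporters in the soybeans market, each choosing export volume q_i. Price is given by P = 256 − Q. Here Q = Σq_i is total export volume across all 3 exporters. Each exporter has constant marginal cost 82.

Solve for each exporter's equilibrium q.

43.5

A representative exporter's profit is π_i = q_i(256 − Q) − 82q_i, with Q = q_i + Σ_{j≠i} q_j.
First-order condition: 174 − 2q_i − Σ_{j≠i} q_j = 0.
With identical exporters, set every q_j = q: then 174 − 2q − 2q = 0, i.e. q = 174/4 = 43.5.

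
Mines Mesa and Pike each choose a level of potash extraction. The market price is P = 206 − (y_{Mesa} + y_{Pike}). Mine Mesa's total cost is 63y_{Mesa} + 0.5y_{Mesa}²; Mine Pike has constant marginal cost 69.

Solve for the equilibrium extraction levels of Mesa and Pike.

29.8, 53.6

Mine Mesa's profit: π = y_{Mesa}(206 − (y_{Mesa} + y_{Pike})) − 63y_{Mesa} − 0.5y_{Mesa}².
∂π/∂y_{Mesa} = 143 − 3y_{Mesa} − y_{Pike} = 0, so y_{Mesa} = 143/3 − (1/3)y_{Pike}.
For Pike: ∂π/∂y_{Pike} = 137 − 2y_{Pike} − y_{Mesa} = 0 ⇒ y_{Pike} = 68.5 − 0.5y_{Mesa}.
Substituting the second reaction function into the first: y_{Mesa} = 143/3 − (1/3)(68.5 − 0.5y_{Mesa}), which gives (5/6)y_{Mesa} = 149/6 ⇒ y_{Mesa} = 29.8.
Then y_{Pike} = 68.5 − 0.5·29.8 = 53.6.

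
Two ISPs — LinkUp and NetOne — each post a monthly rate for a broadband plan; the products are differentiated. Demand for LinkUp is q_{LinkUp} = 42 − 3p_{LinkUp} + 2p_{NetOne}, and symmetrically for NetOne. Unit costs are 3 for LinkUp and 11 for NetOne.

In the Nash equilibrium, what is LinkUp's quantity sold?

33.75

LinkUp's profit: π = (p_{LinkUp} − 3)(42 − 3p_{LinkUp} + 2p_{NetOne}).
∂π/∂p_{LinkUp} = 51 − 6p_{LinkUp} + 2p_{NetOne} = 0 ⇒ p_{LinkUp} = 8.5 + (1/3)p_{NetOne}.
Similarly p_{NetOne} = 12.5 + (1/3)p_{LinkUp}.
Substituting the second reaction function into the first: p_{LinkUp} = 8.5 + (1/3)(12.5 + (1/3)p_{LinkUp}), which gives (8/9)p_{LinkUp} = 38/3 ⇒ p_{LinkUp} = 14.25.
Then p_{NetOne} = 12.5 + (1/3)·14.25 = 17.25.
q_{LinkUp} = 42 − 3·14.25 + 2·17.25 = 33.75.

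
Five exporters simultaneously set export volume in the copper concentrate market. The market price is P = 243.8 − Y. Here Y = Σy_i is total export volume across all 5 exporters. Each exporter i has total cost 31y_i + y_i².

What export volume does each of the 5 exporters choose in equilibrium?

A representative exporter's profit is π_i = y_i(243.8 − Y) − 31y_i − y_i², with Y = y_i + Σ_{j≠i} y_j.
First-order condition: 212.8 − 4y_i − Σ_{j≠i} y_j = 0.
In a symmetric equilibrium every exporter chooses the same y, so Σ_{j≠i} y_j = 4y. The condition becomes 212.8 − 8y = 0, giving y = 212.8/8 = 26.6.

26.6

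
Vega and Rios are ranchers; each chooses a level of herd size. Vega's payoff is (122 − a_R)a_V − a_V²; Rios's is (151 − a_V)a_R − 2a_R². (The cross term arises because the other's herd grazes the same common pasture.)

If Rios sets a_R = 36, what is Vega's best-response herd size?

Expanding Vega's payoff: 122a_V − a_Ra_V − a_V².
∂π/∂a_V = 122 − a_R − 2a_V = 0, so a_V = 61 − 0.5a_R.
At a_R = 36: a_V = 61 − 0.5·36 = 43.

43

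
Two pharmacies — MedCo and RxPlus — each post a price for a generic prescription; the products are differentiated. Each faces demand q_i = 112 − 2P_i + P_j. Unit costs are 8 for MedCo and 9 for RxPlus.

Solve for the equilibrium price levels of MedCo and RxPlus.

MedCo's profit: π = (P_{MedCo} − 8)(112 − 2P_{MedCo} + P_{RxPlus}).
∂π/∂P_{MedCo} = 128 − 4P_{MedCo} + P_{RxPlus} = 0 ⇒ P_{MedCo} = 32 + 0.25P_{RxPlus}.
Similarly P_{RxPlus} = 32.5 + 0.25P_{MedCo}.
Substituting the second reaction function into the first: P_{MedCo} = 32 + 0.25(32.5 + 0.25P_{MedCo}), which gives 0.9375P_{MedCo} = 40.125 ⇒ P_{MedCo} = 42.8.
Then P_{RxPlus} = 32.5 + 0.25·42.8 = 43.2.

42.8, 43.2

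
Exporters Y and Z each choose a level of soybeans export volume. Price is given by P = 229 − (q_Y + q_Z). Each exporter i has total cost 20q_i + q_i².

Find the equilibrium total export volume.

83.6

Exporter Y's profit: π = q_Y(229 − (q_Y + q_Z)) − 20q_Y − q_Y².
∂π/∂q_Y = 209 − 4q_Y − q_Z = 0, so q_Y = 52.25 − 0.25q_Z.
The game is symmetric, so in equilibrium q_Z = q_Y: the reaction function gives 1.25q_Y = 52.25, hence q_Y = 41.8.
Total export volume: 41.8 + 41.8 = 83.6.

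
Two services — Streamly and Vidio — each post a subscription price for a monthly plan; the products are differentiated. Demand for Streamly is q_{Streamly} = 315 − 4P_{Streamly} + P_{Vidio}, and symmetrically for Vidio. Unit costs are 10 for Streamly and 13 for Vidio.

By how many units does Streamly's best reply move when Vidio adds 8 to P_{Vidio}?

Streamly's profit: π = (P_{Streamly} − 10)(315 − 4P_{Streamly} + P_{Vidio}).
∂π/∂P_{Streamly} = 355 − 8P_{Streamly} + P_{Vidio} = 0 ⇒ P_{Streamly} = 44.375 + 0.125P_{Vidio}.
The reaction-function slope is 0.125, so an 8-unit rise in P_{Vidio} moves P_{Streamly} by 0.125 × 8 = 1. Streamly's best response rises — the actions are strategic complements.

1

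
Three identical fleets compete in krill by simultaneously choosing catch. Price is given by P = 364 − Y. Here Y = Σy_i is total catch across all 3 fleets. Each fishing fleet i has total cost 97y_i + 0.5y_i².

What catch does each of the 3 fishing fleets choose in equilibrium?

53.4

A representative fishing fleet's profit is π_i = y_i(364 − Y) − 97y_i − 0.5y_i², with Y = y_i + Σ_{j≠i} y_j.
First-order condition: 267 − 3y_i − Σ_{j≠i} y_j = 0.
Imposing symmetry (y_j = y for all j) turns Σ_{j≠i} y_j into 2y, so 267 = 5y and y = 53.4.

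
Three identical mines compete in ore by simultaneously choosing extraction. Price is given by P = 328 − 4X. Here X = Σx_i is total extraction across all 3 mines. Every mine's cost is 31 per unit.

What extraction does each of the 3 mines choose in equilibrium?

A representative mine's profit is π_i = x_i(328 − 4X) − 31x_i, with X = x_i + Σ_{j≠i} x_j.
First-order condition: 297 − 8x_i − 4Σ_{j≠i} x_j = 0.
With identical mines, set every x_j = x: then 297 − 8x − 8x = 0, i.e. x = 297/16 = 18.5625.

18.5625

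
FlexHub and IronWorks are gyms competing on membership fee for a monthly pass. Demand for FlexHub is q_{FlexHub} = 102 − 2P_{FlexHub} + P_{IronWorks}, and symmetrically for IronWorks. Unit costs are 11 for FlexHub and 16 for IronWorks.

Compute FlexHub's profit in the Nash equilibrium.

FlexHub's profit: π = (P_{FlexHub} − 11)(102 − 2P_{FlexHub} + P_{IronWorks}).
∂π/∂P_{FlexHub} = 124 − 4P_{FlexHub} + P_{IronWorks} = 0 ⇒ P_{FlexHub} = 31 + 0.25P_{IronWorks}.
Similarly P_{IronWorks} = 33.5 + 0.25P_{FlexHub}.
Substituting the second reaction function into the first: P_{FlexHub} = 31 + 0.25(33.5 + 0.25P_{FlexHub}), which gives 0.9375P_{FlexHub} = 39.375 ⇒ P_{FlexHub} = 42.
Then P_{IronWorks} = 33.5 + 0.25·42 = 44.
q_{FlexHub} = 102 − 2·42 + 44 = 62.
Profit = (42 − 11)·62 = 1922.

1922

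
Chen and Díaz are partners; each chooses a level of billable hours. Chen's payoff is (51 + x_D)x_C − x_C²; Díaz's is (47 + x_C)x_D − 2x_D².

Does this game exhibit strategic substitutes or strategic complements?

strategic complements

Expanding Chen's payoff: 51x_C + x_Dx_C − x_C².
∂π/∂x_C = 51 + x_D − 2x_C = 0, so x_C = 25.5 + 0.5x_D.
The best-response slope dx_C/dx_D = 0.5 > 0: the reaction function is upward-sloping, so the choices are strategic complements.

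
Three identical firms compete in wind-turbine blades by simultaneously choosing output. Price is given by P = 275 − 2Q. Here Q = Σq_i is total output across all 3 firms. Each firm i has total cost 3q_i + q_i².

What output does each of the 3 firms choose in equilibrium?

A representative firm's profit is π_i = q_i(275 − 2Q) − 3q_i − q_i², with Q = q_i + Σ_{j≠i} q_j.
First-order condition: 272 − 6q_i − 2Σ_{j≠i} q_j = 0.
Imposing symmetry (q_j = q for all j) turns Σ_{j≠i} q_j into 2q, so 272 = 10q and q = 27.2.

27.2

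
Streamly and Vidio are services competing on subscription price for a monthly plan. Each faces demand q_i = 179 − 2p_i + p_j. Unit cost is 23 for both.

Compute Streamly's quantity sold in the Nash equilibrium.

Streamly's profit: π = (p_{Streamly} − 23)(179 − 2p_{Streamly} + p_{Vidio}).
∂π/∂p_{Streamly} = 225 − 4p_{Streamly} + p_{Vidio} = 0 ⇒ p_{Streamly} = 56.25 + 0.25p_{Vidio}.
The game is symmetric, so in equilibrium p_{Vidio} = p_{Streamly}: the reaction function gives 0.75p_{Streamly} = 56.25, hence p_{Streamly} = 75.
q_{Streamly} = 179 − 2·75 + 75 = 104.

104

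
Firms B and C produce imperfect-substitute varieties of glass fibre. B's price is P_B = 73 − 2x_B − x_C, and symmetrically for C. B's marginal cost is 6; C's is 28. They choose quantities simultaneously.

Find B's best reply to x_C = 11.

Firm B's profit: π = x_B(73 − 2x_B − x_C) − 6x_B.
∂π/∂x_B = 67 − 4x_B − x_C = 0 ⇒ x_B = 16.75 − 0.25x_C.
At x_C = 11: x_B = 16.75 − 0.25·11 = 14.

14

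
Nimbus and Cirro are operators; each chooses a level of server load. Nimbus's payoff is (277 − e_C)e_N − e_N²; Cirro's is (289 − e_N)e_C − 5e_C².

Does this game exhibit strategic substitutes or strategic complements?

Expanding Nimbus's payoff: 277e_N − e_Ce_N − e_N².
∂π/∂e_N = 277 − e_C − 2e_N = 0, so e_N = 138.5 − 0.5e_C.
The best-response slope de_N/de_C = −0.5 < 0: the reaction function is downward-sloping, so the choices are strategic substitutes.

strategic substitutes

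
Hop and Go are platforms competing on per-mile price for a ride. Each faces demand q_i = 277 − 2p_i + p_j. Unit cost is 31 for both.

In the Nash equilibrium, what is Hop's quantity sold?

Hop's profit: π = (p_{Hop} − 31)(277 − 2p_{Hop} + p_{Go}).
∂π/∂p_{Hop} = 339 − 4p_{Hop} + p_{Go} = 0 ⇒ p_{Hop} = 84.75 + 0.25p_{Go}.
The game is symmetric, so in equilibrium p_{Go} = p_{Hop}: the reaction function gives 0.75p_{Hop} = 84.75, hence p_{Hop} = 113.
q_{Hop} = 277 − 2·113 + 113 = 164.

164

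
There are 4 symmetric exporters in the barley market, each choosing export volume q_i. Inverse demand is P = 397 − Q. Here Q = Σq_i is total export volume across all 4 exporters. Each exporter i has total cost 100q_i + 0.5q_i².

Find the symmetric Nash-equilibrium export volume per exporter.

A representative exporter's profit is π_i = q_i(397 − Q) − 100q_i − 0.5q_i², with Q = q_i + Σ_{j≠i} q_j.
First-order condition: 297 − 3q_i − Σ_{j≠i} q_j = 0.
In a symmetric equilibrium every exporter chooses the same q, so Σ_{j≠i} q_j = 3q. The condition becomes 297 − 6q = 0, giving q = 297/6 = 49.5.

49.5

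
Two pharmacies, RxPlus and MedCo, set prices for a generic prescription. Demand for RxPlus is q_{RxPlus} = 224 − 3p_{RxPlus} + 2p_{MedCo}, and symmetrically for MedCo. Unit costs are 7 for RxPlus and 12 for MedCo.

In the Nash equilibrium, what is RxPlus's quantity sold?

165.5625

RxPlus's profit: π = (p_{RxPlus} − 7)(224 − 3p_{RxPlus} + 2p_{MedCo}).
∂π/∂p_{RxPlus} = 245 − 6p_{RxPlus} + 2p_{MedCo} = 0 ⇒ p_{RxPlus} = 245/6 + (1/3)p_{MedCo}.
Similarly p_{MedCo} = 130/3 + (1/3)p_{RxPlus}.
Solving the two reaction functions simultaneously: (1 − (1/3)(1/3))p_{RxPlus} = 245/6 + (1/3)·(130/3), so (8/9)p_{RxPlus} = 995/18 and p_{RxPlus} = 62.1875.
Then p_{MedCo} = 130/3 + (1/3)·62.1875 = 64.0625.
q_{RxPlus} = 224 − 3·62.1875 + 2·64.0625 = 165.5625.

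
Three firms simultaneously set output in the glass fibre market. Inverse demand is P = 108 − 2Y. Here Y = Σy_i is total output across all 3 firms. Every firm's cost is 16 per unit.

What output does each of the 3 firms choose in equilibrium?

11.5

A representative firm's profit is π_i = y_i(108 − 2Y) − 16y_i, with Y = y_i + Σ_{j≠i} y_j.
First-order condition: 92 − 4y_i − 2Σ_{j≠i} y_j = 0.
In a symmetric equilibrium every firm chooses the same y, so Σ_{j≠i} y_j = 2y. The condition becomes 92 − 8y = 0, giving y = 92/8 = 11.5.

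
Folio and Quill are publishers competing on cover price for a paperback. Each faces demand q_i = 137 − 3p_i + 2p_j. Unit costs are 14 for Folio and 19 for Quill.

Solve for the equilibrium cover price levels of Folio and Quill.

45.6875, 47.5625

Folio's profit: π = (p_{Folio} − 14)(137 − 3p_{Folio} + 2p_{Quill}).
∂π/∂p_{Folio} = 179 − 6p_{Folio} + 2p_{Quill} = 0 ⇒ p_{Folio} = 179/6 + (1/3)p_{Quill}.
Similarly p_{Quill} = 97/3 + (1/3)p_{Folio}.
Plugging p_{Quill} into Folio's best response: p_{Folio} = 179/6 + (1/3)(97/3 + (1/3)p_{Folio}) ⇒ (8/9)p_{Folio} = 731/18, so p_{Folio} = 45.6875.
Then p_{Quill} = 97/3 + (1/3)·45.6875 = 47.5625.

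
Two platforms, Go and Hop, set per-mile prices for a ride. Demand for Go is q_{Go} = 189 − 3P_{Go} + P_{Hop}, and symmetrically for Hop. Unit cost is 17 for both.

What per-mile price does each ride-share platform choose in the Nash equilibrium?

Go's profit: π = (P_{Go} − 17)(189 − 3P_{Go} + P_{Hop}).
∂π/∂P_{Go} = 240 − 6P_{Go} + P_{Hop} = 0 ⇒ P_{Go} = 40 + (1/6)P_{Hop}.
By symmetry P_{Hop} = P_{Go}; substituting into the reaction function, (5/6)P_{Go} = 40 and P_{Go} = 48.

48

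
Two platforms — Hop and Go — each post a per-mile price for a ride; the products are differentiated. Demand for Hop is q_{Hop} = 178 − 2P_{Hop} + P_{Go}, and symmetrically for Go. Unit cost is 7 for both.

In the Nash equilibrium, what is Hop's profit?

Hop's profit: π = (P_{Hop} − 7)(178 − 2P_{Hop} + P_{Go}).
∂π/∂P_{Hop} = 192 − 4P_{Hop} + P_{Go} = 0 ⇒ P_{Hop} = 48 + 0.25P_{Go}.
The game is symmetric, so in equilibrium P_{Go} = P_{Hop}: the reaction function gives 0.75P_{Hop} = 48, hence P_{Hop} = 64.
q_{Hop} = 178 − 2·64 + 64 = 114.
Profit = (64 − 7)·114 = 6498.

6498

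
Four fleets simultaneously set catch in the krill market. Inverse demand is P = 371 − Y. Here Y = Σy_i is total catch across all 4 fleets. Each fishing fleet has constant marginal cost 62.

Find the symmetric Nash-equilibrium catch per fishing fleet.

61.8

A representative fishing fleet's profit is π_i = y_i(371 − Y) − 62y_i, with Y = y_i + Σ_{j≠i} y_j.
First-order condition: 309 − 2y_i − Σ_{j≠i} y_j = 0.
In a symmetric equilibrium every fishing fleet chooses the same y, so Σ_{j≠i} y_j = 3y. The condition becomes 309 − 5y = 0, giving y = 309/5 = 61.8.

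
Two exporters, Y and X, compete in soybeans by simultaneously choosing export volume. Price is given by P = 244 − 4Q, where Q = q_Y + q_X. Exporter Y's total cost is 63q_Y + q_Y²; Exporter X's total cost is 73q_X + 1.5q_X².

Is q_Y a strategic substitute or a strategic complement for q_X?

Exporter Y's profit: π = q_Y(244 − 4(q_Y + q_X)) − 63q_Y − q_Y².
∂π/∂q_Y = 181 − 10q_Y − 4q_X = 0, so q_Y = 18.1 − 0.4q_X.
The best-response slope dq_Y/dq_X = −0.4 < 0: the reaction function is downward-sloping, so the choices are strategic substitutes.

strategic substitutes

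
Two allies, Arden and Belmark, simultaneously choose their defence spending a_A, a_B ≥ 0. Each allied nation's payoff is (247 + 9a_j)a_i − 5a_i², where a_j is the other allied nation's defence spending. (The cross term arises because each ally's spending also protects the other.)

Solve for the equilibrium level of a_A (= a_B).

247

Arden's payoff is (247 + 9a_B)a_A − 5a_A².
∂π/∂a_A = 247 + 9a_B − 10a_A = 0, so a_A = 24.7 + 0.9a_B.
Setting a_A = a_B in the reaction function: a_A = 24.7 + 0.9a_A, so a_A = 24.7 / 0.1 = 247.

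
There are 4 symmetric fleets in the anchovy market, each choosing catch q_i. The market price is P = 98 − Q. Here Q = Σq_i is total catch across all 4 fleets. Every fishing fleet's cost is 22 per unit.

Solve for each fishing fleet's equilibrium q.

15.2

A representative fishing fleet's profit is π_i = q_i(98 − Q) − 22q_i, with Q = q_i + Σ_{j≠i} q_j.
First-order condition: 76 − 2q_i − Σ_{j≠i} q_j = 0.
With identical fishing fleets, set every q_j = q: then 76 − 2q − 3q = 0, i.e. q = 76/5 = 15.2.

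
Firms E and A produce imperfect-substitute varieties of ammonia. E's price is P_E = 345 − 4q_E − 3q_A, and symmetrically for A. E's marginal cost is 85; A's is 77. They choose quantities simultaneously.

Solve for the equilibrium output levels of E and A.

Firm E's profit: π = q_E(345 − 4q_E − 3q_A) − 85q_E.
∂π/∂q_E = 260 − 8q_E − 3q_A = 0 ⇒ q_E = 32.5 − 0.375q_A.
Similarly q_A = 33.5 − 0.375q_E.
Substituting the second reaction function into the first: q_E = 32.5 − 0.375(33.5 − 0.375q_E), which gives (55/64)q_E = 19.9375 ⇒ q_E = 23.2.
Then q_A = 33.5 − 0.375·23.2 = 24.8.

23.2, 24.8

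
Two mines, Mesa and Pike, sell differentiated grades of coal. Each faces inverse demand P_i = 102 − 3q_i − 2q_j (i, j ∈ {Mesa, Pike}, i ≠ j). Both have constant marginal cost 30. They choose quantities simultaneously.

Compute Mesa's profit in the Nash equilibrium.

Mine Mesa's profit: π = q_{Mesa}(102 − 3q_{Mesa} − 2q_{Pike}) − 30q_{Mesa}.
∂π/∂q_{Mesa} = 72 − 6q_{Mesa} − 2q_{Pike} = 0 ⇒ q_{Mesa} = 12 − (1/3)q_{Pike}.
The game is symmetric, so in equilibrium q_{Pike} = q_{Mesa}: the reaction function gives (4/3)q_{Mesa} = 12, hence q_{Mesa} = 9.
P_{Mesa} = 102 − 3·9 − 2·9 = 57.
Profit = (57 − 30)·9 = 243.

243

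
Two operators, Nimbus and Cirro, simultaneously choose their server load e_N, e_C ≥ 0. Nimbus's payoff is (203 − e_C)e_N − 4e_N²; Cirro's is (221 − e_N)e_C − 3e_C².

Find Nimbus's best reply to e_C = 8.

Expanding Nimbus's payoff: 203e_N − e_Ce_N − 4e_N².
∂π/∂e_N = 203 − e_C − 8e_N = 0, so e_N = 25.375 − 0.125e_C.
At e_C = 8: e_N = 25.375 − 0.125·8 = 24.375.

24.375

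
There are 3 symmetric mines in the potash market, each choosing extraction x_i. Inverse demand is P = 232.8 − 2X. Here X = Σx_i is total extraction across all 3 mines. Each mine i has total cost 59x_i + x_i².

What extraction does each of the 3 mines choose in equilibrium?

17.38

A representative mine's profit is π_i = x_i(232.8 − 2X) − 59x_i − x_i², with X = x_i + Σ_{j≠i} x_j.
First-order condition: 173.8 − 6x_i − 2Σ_{j≠i} x_j = 0.
With identical mines, set every x_j = x: then 173.8 − 6x − 4x = 0, i.e. x = 173.8/10 = 17.38.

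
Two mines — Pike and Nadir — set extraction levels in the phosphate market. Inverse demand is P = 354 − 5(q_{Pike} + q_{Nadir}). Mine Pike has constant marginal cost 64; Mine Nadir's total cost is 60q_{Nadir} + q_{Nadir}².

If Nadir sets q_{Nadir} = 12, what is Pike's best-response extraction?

Mine Pike's profit: π = q_{Pike}(354 − 5(q_{Pike} + q_{Nadir})) − 64q_{Pike}.
∂π/∂q_{Pike} = 290 − 10q_{Pike} − 5q_{Nadir} = 0, so q_{Pike} = 29 − 0.5q_{Nadir}.
At q_{Nadir} = 12: q_{Pike} = 29 − 0.5·12 = 23.

23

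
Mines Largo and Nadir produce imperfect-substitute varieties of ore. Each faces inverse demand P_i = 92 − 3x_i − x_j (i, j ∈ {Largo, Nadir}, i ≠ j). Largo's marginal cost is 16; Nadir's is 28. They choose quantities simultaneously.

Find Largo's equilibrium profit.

Mine Largo's profit: π = x_{Largo}(92 − 3x_{Largo} − x_{Nadir}) − 16x_{Largo}.
∂π/∂x_{Largo} = 76 − 6x_{Largo} − x_{Nadir} = 0 ⇒ x_{Largo} = 38/3 − (1/6)x_{Nadir}.
Similarly x_{Nadir} = 32/3 − (1/6)x_{Largo}.
Substituting the second reaction function into the first: x_{Largo} = 38/3 − (1/6)(32/3 − (1/6)x_{Largo}), which gives (35/36)x_{Largo} = 98/9 ⇒ x_{Largo} = 11.2.
Then x_{Nadir} = 32/3 − (1/6)·11.2 = 8.8.
P_{Largo} = 92 − 3·11.2 − 8.8 = 49.6.
Profit = (49.6 − 16)·11.2 = 376.32.

376.32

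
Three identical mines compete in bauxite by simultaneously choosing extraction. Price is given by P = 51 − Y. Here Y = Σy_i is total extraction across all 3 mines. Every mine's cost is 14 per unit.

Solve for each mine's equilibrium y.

9.25

A representative mine's profit is π_i = y_i(51 − Y) − 14y_i, with Y = y_i + Σ_{j≠i} y_j.
First-order condition: 37 − 2y_i − Σ_{j≠i} y_j = 0.
With identical mines, set every y_j = y: then 37 − 2y − 2y = 0, i.e. y = 37/4 = 9.25.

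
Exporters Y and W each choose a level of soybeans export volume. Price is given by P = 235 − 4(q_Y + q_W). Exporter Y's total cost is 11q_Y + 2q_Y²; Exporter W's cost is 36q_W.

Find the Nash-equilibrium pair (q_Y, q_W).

12.45, 18.65

Exporter Y's profit: π = q_Y(235 − 4(q_Y + q_W)) − 11q_Y − 2q_Y².
∂π/∂q_Y = 224 − 12q_Y − 4q_W = 0, so q_Y = 56/3 − (1/3)q_W.
For W: ∂π/∂q_W = 199 − 8q_W − 4q_Y = 0 ⇒ q_W = 24.875 − 0.5q_Y.
Solving the two reaction functions simultaneously: (1 − (−1/3)(−0.5))q_Y = 56/3 − (1/3)·24.875, so (5/6)q_Y = 10.375 and q_Y = 12.45.
Then q_W = 24.875 − 0.5·12.45 = 18.65.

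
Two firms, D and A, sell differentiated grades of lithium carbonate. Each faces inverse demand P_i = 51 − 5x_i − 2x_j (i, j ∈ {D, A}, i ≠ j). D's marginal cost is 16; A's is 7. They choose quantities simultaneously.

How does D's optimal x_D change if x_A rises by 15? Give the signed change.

-3

Firm D's profit: π = x_D(51 − 5x_D − 2x_A) − 16x_D.
∂π/∂x_D = 35 − 10x_D − 2x_A = 0 ⇒ x_D = 3.5 − 0.2x_A.
The reaction-function slope is −0.2, so a 15-unit rise in x_A moves x_D by −0.2 × 15 = −3. D's best response falls — the actions are strategic substitutes.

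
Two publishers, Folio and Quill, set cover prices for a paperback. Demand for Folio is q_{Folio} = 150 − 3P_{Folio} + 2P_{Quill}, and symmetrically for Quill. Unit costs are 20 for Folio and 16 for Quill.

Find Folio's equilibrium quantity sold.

Folio's profit: π = (P_{Folio} − 20)(150 − 3P_{Folio} + 2P_{Quill}).
∂π/∂P_{Folio} = 210 − 6P_{Folio} + 2P_{Quill} = 0 ⇒ P_{Folio} = 35 + (1/3)P_{Quill}.
Similarly P_{Quill} = 33 + (1/3)P_{Folio}.
Solving the two reaction functions simultaneously: (1 − (1/3)(1/3))P_{Folio} = 35 + (1/3)·33, so (8/9)P_{Folio} = 46 and P_{Folio} = 51.75.
Then P_{Quill} = 33 + (1/3)·51.75 = 50.25.
q_{Folio} = 150 − 3·51.75 + 2·50.25 = 95.25.

95.25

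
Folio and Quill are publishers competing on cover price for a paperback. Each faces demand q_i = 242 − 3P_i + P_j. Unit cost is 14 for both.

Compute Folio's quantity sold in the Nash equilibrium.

Folio's profit: π = (P_{Folio} − 14)(242 − 3P_{Folio} + P_{Quill}).
∂π/∂P_{Folio} = 284 − 6P_{Folio} + P_{Quill} = 0 ⇒ P_{Folio} = 142/3 + (1/6)P_{Quill}.
By symmetry P_{Quill} = P_{Folio}; substituting into the reaction function, (5/6)P_{Folio} = 142/3 and P_{Folio} = 56.8.
q_{Folio} = 242 − 3·56.8 + 56.8 = 128.4.

128.4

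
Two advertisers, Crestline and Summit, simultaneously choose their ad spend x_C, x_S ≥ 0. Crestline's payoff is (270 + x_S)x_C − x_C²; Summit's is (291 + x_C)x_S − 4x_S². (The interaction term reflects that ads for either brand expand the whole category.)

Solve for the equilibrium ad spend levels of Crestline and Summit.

163.4, 56.8

Expanding Crestline's payoff: 270x_C + x_Sx_C − x_C².
∂π/∂x_C = 270 + x_S − 2x_C = 0, so x_C = 135 + 0.5x_S.
Likewise for Summit: x_S = 36.375 + 0.125x_C.
Substituting the second reaction function into the first: x_C = 135 + 0.5(36.375 + 0.125x_C), which gives 0.9375x_C = 153.1875 ⇒ x_C = 163.4.
Then x_S = 36.375 + 0.125·163.4 = 56.8.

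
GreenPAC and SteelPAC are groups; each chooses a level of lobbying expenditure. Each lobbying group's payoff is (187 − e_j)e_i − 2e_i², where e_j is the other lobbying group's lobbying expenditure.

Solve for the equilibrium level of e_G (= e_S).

37.4

GreenPAC's payoff is (187 − e_S)e_G − 2e_G².
∂π/∂e_G = 187 − e_S − 4e_G = 0, so e_G = 46.75 − 0.25e_S.
The game is symmetric, so in equilibrium e_S = e_G: the reaction function gives 1.25e_G = 46.75, hence e_G = 37.4.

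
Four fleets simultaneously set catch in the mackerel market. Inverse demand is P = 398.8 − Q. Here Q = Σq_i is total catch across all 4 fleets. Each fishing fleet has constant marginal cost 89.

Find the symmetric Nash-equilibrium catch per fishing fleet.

A representative fishing fleet's profit is π_i = q_i(398.8 − Q) − 89q_i, with Q = q_i + Σ_{j≠i} q_j.
First-order condition: 309.8 − 2q_i − Σ_{j≠i} q_j = 0.
Imposing symmetry (q_j = q for all j) turns Σ_{j≠i} q_j into 3q, so 309.8 = 5q and q = 61.96.

61.96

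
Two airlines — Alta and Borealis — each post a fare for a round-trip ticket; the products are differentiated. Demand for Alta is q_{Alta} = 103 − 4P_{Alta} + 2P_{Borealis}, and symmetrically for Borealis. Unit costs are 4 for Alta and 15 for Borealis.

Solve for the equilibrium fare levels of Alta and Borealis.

Alta's profit: π = (P_{Alta} − 4)(103 − 4P_{Alta} + 2P_{Borealis}).
∂π/∂P_{Alta} = 119 − 8P_{Alta} + 2P_{Borealis} = 0 ⇒ P_{Alta} = 14.875 + 0.25P_{Borealis}.
Similarly P_{Borealis} = 20.375 + 0.25P_{Alta}.
Solving the two reaction functions simultaneously: (1 − (0.25)(0.25))P_{Alta} = 14.875 + 0.25·20.375, so 0.9375P_{Alta} = 639/32 and P_{Alta} = 21.3.
Then P_{Borealis} = 20.375 + 0.25·21.3 = 25.7.

21.3, 25.7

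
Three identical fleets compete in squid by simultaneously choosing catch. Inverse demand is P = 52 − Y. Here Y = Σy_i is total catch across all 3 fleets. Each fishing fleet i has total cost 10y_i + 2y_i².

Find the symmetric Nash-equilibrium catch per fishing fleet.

5.25

A representative fishing fleet's profit is π_i = y_i(52 − Y) − 10y_i − 2y_i², with Y = y_i + Σ_{j≠i} y_j.
First-order condition: 42 − 6y_i − Σ_{j≠i} y_j = 0.
Imposing symmetry (y_j = y for all j) turns Σ_{j≠i} y_j into 2y, so 42 = 8y and y = 5.25.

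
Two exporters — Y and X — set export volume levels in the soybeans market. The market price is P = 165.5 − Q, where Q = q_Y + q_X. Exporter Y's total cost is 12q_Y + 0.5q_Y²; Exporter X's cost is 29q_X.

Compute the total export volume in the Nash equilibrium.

Exporter Y's profit: π = q_Y(165.5 − (q_Y + q_X)) − 12q_Y − 0.5q_Y².
∂π/∂q_Y = 153.5 − 3q_Y − q_X = 0, so q_Y = 307/6 − (1/3)q_X.
For X: ∂π/∂q_X = 136.5 − 2q_X − q_Y = 0 ⇒ q_X = 68.25 − 0.5q_Y.
Substituting the second reaction function into the first: q_Y = 307/6 − (1/3)(68.25 − 0.5q_Y), which gives (5/6)q_Y = 341/12 ⇒ q_Y = 34.1.
Then q_X = 68.25 − 0.5·34.1 = 51.2.
Total export volume: 34.1 + 51.2 = 85.3.

85.3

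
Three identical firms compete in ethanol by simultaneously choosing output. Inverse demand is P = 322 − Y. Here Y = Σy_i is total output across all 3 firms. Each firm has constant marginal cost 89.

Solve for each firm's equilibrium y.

58.25

A representative firm's profit is π_i = y_i(322 − Y) − 89y_i, with Y = y_i + Σ_{j≠i} y_j.
First-order condition: 233 − 2y_i − Σ_{j≠i} y_j = 0.
In a symmetric equilibrium every firm chooses the same y, so Σ_{j≠i} y_j = 2y. The condition becomes 233 − 4y = 0, giving y = 233/4 = 58.25.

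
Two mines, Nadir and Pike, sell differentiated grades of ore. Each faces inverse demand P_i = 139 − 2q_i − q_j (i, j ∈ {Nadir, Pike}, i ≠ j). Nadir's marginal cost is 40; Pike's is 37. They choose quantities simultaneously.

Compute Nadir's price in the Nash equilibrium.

Mine Nadir's profit: π = q_{Nadir}(139 − 2q_{Nadir} − q_{Pike}) − 40q_{Nadir}.
∂π/∂q_{Nadir} = 99 − 4q_{Nadir} − q_{Pike} = 0 ⇒ q_{Nadir} = 24.75 − 0.25q_{Pike}.
Similarly q_{Pike} = 25.5 − 0.25q_{Nadir}.
Substituting the second reaction function into the first: q_{Nadir} = 24.75 − 0.25(25.5 − 0.25q_{Nadir}), which gives 0.9375q_{Nadir} = 18.375 ⇒ q_{Nadir} = 19.6.
Then q_{Pike} = 25.5 − 0.25·19.6 = 20.6.
P_{Nadir} = 139 − 2·19.6 − 20.6 = 79.2.

79.2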